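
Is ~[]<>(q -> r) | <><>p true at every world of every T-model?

Tableau for the negation ~(~[]<>(q -> r) | <><>p):
1. ~(~[]<>(q -> r) | <><>p), 0
2. []<>(q -> r), 0
3. ~<><>p, 0
4. <>(q -> r), 0
5. ~<>p, 0
6. ~p, 0
7. q -> r, 1
8. <>(q -> r), 1
9. ~<>p, 1
10. ~p, 1
11. r, 1
12. q -> r, 2
13. ~p, 2
14. r, 2
Accessibility: 0R0, 0R1, 1R1, 1R2, 2R2
The negation has an open branch (countermodel exists).

Not valid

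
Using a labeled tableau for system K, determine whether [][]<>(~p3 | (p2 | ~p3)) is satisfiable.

Satisfiable

1. [][]<>(~p3 | (p2 | ~p3)), w0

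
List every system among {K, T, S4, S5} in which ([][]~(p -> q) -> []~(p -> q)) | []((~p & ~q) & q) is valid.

T, S4, S5

K-tableau for the negation ~(([][]~(p -> q) -> []~(p -> q)) | []((~p & ~q) & q)):
1. ~(([][]~(p -> q) -> []~(p -> q)) | []((~p & ~q) & q)), w0
2. ~([][]~(p -> q) -> []~(p -> q)), w0
3. ~[]((~p & ~q) & q), w0
4. [][]~(p -> q), w0
5. ~[]~(p -> q), w0
6. ~((~p & ~q) & q), w1
7. []~(p -> q), w1
8. ~q, w1
9. p -> q, w2
10. []~(p -> q), w2
11. q, w2
Accessibility: w0Rw1, w0Rw2
Complete open branch: countermodel on a K-frame, so not valid in K.
T-tableau for the negation ~(([][]~(p -> q) -> []~(p -> q)) | []((~p & ~q) & q)):
1. ~(([][]~(p -> q) -> []~(p -> q)) | []((~p & ~q) & q)), w0
2. ~([][]~(p -> q) -> []~(p -> q)), w0
3. ~[]((~p & ~q) & q), w0
4. [][]~(p -> q), w0
5. ~[]~(p -> q), w0
6. []~(p -> q), w0
7. ~(p -> q), w0
8. p, w0
9. ~q, w0
10. ~((~p & ~q) & q), w1
11. []~(p -> q), w1
12. ~(p -> q), w1
13. p, w1
14. ~q, w1
15. ~(~p & ~q), w1
16. p -> q, w2
17. []~(p -> q), w2
18. ~(p -> q), w2
19. p, w2
20. ~q, w2
21. q, w2
Accessibility: w0Rw0, w0Rw1, w0Rw2, w1Rw1, w2Rw2
Branch closes: q and ~q both at w2.
Every branch closes (one shown): valid in T, hence also in S4, S5 (every theorem of T is a theorem of S4 and S5).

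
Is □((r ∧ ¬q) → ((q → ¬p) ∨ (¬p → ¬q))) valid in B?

Tableau for the negation ¬□((r ∧ ¬q) → ((q → ¬p) ∨ (¬p → ¬q))):
1. ¬□((r ∧ ¬q) → ((q → ¬p) ∨ (¬p → ¬q))), w0
2. ¬((r ∧ ¬q) → ((q → ¬p) ∨ (¬p → ¬q))), w1
3. r ∧ ¬q, w1
4. ¬((q → ¬p) ∨ (¬p → ¬q)), w1
5. r, w1
6. ¬q, w1
7. ¬(q → ¬p), w1
8. ¬(¬p → ¬q), w1
9. q, w1
10. p, w1
Accessibility: w0Rw0, w0Rw1, w1Rw0, w1Rw1
Branch closes: q and ¬q both at w1.
All branches of the negation close; one closing branch shown above.

Valid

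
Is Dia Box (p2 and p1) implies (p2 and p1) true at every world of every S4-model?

Tableau for the negation not (Dia Box (p2 and p1) implies (p2 and p1)):
1. not (Dia Box (p2 and p1) implies (p2 and p1)), 0
2. Dia Box (p2 and p1), 0
3. not (p2 and p1), 0
4. not p1, 0
5. Box (p2 and p1), 1
6. p2 and p1, 1
7. p2, 1
8. p1, 1
Accessibility: 0R0, 0R1, 1R1
The negation has an open branch (countermodel exists).

No, not valid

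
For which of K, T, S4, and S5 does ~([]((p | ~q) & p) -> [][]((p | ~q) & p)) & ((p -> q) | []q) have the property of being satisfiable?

K, T

S4-tableau for the formula:
1. ~([]((p | ~q) & p) -> [][]((p | ~q) & p)) & ((p -> q) | []q), w0
2. ~([]((p | ~q) & p) -> [][]((p | ~q) & p)), w0
3. (p -> q) | []q, w0
4. []((p | ~q) & p), w0
5. ~[][]((p | ~q) & p), w0
6. (p | ~q) & p, w0
7. p | ~q, w0
8. p, w0
9. []q, w0
10. q, w0
11. ~[]((p | ~q) & p), w1
12. (p | ~q) & p, w1
13. p | ~q, w1
14. p, w1
15. q, w1
16. ~((p | ~q) & p), w2
17. (p | ~q) & p, w2
18. p | ~q, w2
19. p, w2
20. q, w2
21. ~(p | ~q), w2
22. ~p, w2
Accessibility: w0Rw0, w0Rw1, w0Rw2, w1Rw1, w1Rw2, w2Rw2
Branch closes: p and ~p both at w2.
Every branch closes (one shown): unsatisfiable in S4, hence also in S5 (every S5-frame is an S4-frame).
T-tableau for the formula:
1. ~([]((p | ~q) & p) -> [][]((p | ~q) & p)) & ((p -> q) | []q), w0
2. ~([]((p | ~q) & p) -> [][]((p | ~q) & p)), w0
3. (p -> q) | []q, w0
4. []((p | ~q) & p), w0
5. ~[][]((p | ~q) & p), w0
6. (p | ~q) & p, w0
7. p | ~q, w0
8. p, w0
9. []q, w0
10. q, w0
11. ~[]((p | ~q) & p), w1
12. (p | ~q) & p, w1
13. p | ~q, w1
14. p, w1
15. q, w1
16. ~((p | ~q) & p), w2
17. ~p, w2
Accessibility: w0Rw0, w0Rw1, w1Rw1, w1Rw2, w2Rw2
Complete open branch: satisfiable in T, hence also in K (this T-model is also a K-model).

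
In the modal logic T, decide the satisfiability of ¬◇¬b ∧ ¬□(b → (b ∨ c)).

Unsatisfiable (every branch closes)

1. ¬◇¬b ∧ ¬□(b → (b ∨ c)), 0
2. ¬◇¬b, 0
3. ¬□(b → (b ∨ c)), 0
4. b, 0
5. ¬(b → (b ∨ c)), 1
6. b, 1
7. ¬(b ∨ c), 1
8. ¬b, 1
9. ¬c, 1
Accessibility: 0R0, 0R1, 1R1
Branch closes: b and ¬b both at 1.
All branches of the tableau close; one closing branch shown above.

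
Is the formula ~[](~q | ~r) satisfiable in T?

Satisfiable

1. ~[](~q | ~r), u
2. ~(~q | ~r), v
3. q, v
4. r, v
Accessibility: uRu, uRv, vRv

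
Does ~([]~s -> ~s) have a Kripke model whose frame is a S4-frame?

No, unsatisfiable

1. ~([]~s -> ~s), w0
2. []~s, w0
3. s, w0
4. ~s, w0
Accessibility: w0Rw0
Branch closes: s and ~s both at w0.
Every branch closes; the branch above is one of them.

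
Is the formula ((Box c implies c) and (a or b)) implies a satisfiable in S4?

1. ((Box c implies c) and (a or b)) implies a, u
2. a, u   [implies-rule on 1 (branches; this branch)]
Accessibility: uRu

Satisfiable (open branch found)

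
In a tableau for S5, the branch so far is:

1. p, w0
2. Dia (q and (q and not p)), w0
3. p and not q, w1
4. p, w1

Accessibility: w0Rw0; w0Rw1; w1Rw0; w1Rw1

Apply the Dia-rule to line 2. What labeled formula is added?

a fresh world w2 with w0Rw2, and q and (q and not p) at w2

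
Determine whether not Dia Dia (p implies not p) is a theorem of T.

Not valid

Tableau for the negation Dia Dia (p implies not p):
1. Dia Dia (p implies not p), w0
2. Dia (p implies not p), w1
3. p implies not p, w2
4. not p, w2
Accessibility: w0Rw0, w0Rw1, w1Rw1, w1Rw2, w2Rw2
The negation has an open branch (countermodel exists).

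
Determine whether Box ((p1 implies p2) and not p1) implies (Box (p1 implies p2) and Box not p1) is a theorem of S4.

Yes, valid

Tableau for the negation not (Box ((p1 implies p2) and not p1) implies (Box (p1 implies p2) and Box not p1)):
1. not (Box ((p1 implies p2) and not p1) implies (Box (p1 implies p2) and Box not p1)), 0
2. Box ((p1 implies p2) and not p1), 0
3. not (Box (p1 implies p2) and Box not p1), 0
4. (p1 implies p2) and not p1, 0
5. p1 implies p2, 0
6. not p1, 0
7. not Box (p1 implies p2), 0
8. p2, 0
9. not (p1 implies p2), 1
10. p1, 1
11. not p2, 1
12. (p1 implies p2) and not p1, 1
13. p1 implies p2, 1
14. not p1, 1
Accessibility: 0R0, 0R1, 1R1
Branch closes: p1 and not p1 both at 1.
All branches of the negation close; one closing branch shown above.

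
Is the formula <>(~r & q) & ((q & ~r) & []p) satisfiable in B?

1. <>(~r & q) & ((q & ~r) & []p), w0
2. <>(~r & q), w0
3. (q & ~r) & []p, w0
4. q & ~r, w0
5. []p, w0
6. q, w0
7. ~r, w0
8. p, w0
9. ~r & q, w1
10. ~r, w1
11. q, w1
12. p, w1
Accessibility: w0Rw0, w0Rw1, w1Rw0, w1Rw1

Yes, satisfiable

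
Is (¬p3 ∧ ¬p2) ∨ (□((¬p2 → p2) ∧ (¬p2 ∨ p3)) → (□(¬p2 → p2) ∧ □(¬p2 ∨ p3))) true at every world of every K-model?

Valid

Tableau for the negation ¬((¬p3 ∧ ¬p2) ∨ (□((¬p2 → p2) ∧ (¬p2 ∨ p3)) → (□(¬p2 → p2) ∧ □(¬p2 ∨ p3)))):
1. ¬((¬p3 ∧ ¬p2) ∨ (□((¬p2 → p2) ∧ (¬p2 ∨ p3)) → (□(¬p2 → p2) ∧ □(¬p2 ∨ p3)))), u
2. ¬(¬p3 ∧ ¬p2), u
3. ¬(□((¬p2 → p2) ∧ (¬p2 ∨ p3)) → (□(¬p2 → p2) ∧ □(¬p2 ∨ p3))), u
4. □((¬p2 → p2) ∧ (¬p2 ∨ p3)), u
5. ¬(□(¬p2 → p2) ∧ □(¬p2 ∨ p3)), u
6. p2, u
7. ¬□(¬p2 ∨ p3), u
8. ¬(¬p2 ∨ p3), v
9. p2, v
10. ¬p3, v
11. (¬p2 → p2) ∧ (¬p2 ∨ p3), v
12. ¬p2 → p2, v
13. ¬p2 ∨ p3, v
14. p3, v
Accessibility: uRv
Branch closes: p3 and ¬p3 both at v.
All branches of the negation close; one closing branch shown above.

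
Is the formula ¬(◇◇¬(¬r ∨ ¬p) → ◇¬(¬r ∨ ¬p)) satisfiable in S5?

1. ¬(◇◇¬(¬r ∨ ¬p) → ◇¬(¬r ∨ ¬p)), w0
2. ◇◇¬(¬r ∨ ¬p), w0
3. ¬◇¬(¬r ∨ ¬p), w0
4. ¬r ∨ ¬p, w0
5. ¬p, w0
6. ◇¬(¬r ∨ ¬p), w1
7. ¬r ∨ ¬p, w1
8. ¬p, w1
9. ¬(¬r ∨ ¬p), w2
10. r, w2
11. p, w2
12. ¬r ∨ ¬p, w2
13. ¬p, w2
Accessibility: w0Rw0, w0Rw1, w0Rw2, w1Rw0, w1Rw1, w1Rw2, w2Rw0, w2Rw1, w2Rw2
Branch closes: p and ¬p both at w2.
(One branch shown.) All branches close.

No, unsatisfiable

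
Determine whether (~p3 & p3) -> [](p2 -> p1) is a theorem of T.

Tableau for the negation ~((~p3 & p3) -> [](p2 -> p1)):
1. ~((~p3 & p3) -> [](p2 -> p1)), 0
2. ~p3 & p3, 0   [~->-rule on 1]
3. ~[](p2 -> p1), 0   [~->-rule on 1]
4. ~p3, 0   [&-rule on 2]
5. p3, 0   [&-rule on 2]
Accessibility: 0R0
Branch closes: p3 and ~p3 both at 0.
All branches of the negation close; one closing branch shown above.

Yes, valid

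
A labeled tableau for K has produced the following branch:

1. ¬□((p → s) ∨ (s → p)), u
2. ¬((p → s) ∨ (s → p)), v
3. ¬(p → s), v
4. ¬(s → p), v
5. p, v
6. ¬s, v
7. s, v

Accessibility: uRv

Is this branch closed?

Yes, closed

Both s and ¬s appear at v.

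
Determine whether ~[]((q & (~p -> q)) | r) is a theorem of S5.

Tableau for the negation []((q & (~p -> q)) | r):
1. []((q & (~p -> q)) | r), w0
2. (q & (~p -> q)) | r, w0
3. r, w0
Accessibility: w0Rw0
The negation has an open branch (countermodel exists).

Invalid (countermodel exists)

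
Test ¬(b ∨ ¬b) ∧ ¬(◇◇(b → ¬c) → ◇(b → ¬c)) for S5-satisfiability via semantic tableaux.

1. ¬(b ∨ ¬b) ∧ ¬(◇◇(b → ¬c) → ◇(b → ¬c)), 0
2. ¬(b ∨ ¬b), 0
3. ¬(◇◇(b → ¬c) → ◇(b → ¬c)), 0
4. ¬b, 0
5. b, 0
Accessibility: 0R0
Branch closes: b and ¬b both at 0.
(One branch shown.) All branches close.

Unsatisfiable (every branch closes)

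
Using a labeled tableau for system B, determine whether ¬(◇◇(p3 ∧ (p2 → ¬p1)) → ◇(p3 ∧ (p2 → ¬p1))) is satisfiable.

Yes, satisfiable

1. ¬(◇◇(p3 ∧ (p2 → ¬p1)) → ◇(p3 ∧ (p2 → ¬p1))), 0
2. ◇◇(p3 ∧ (p2 → ¬p1)), 0
3. ¬◇(p3 ∧ (p2 → ¬p1)), 0
4. ¬(p3 ∧ (p2 → ¬p1)), 0
5. ¬(p2 → ¬p1), 0
6. p2, 0
7. p1, 0
8. ◇(p3 ∧ (p2 → ¬p1)), 1
9. ¬(p3 ∧ (p2 → ¬p1)), 1
10. ¬(p2 → ¬p1), 1
11. p2, 1
12. p1, 1
13. p3 ∧ (p2 → ¬p1), 2
14. p3, 2
15. p2 → ¬p1, 2
16. ¬p1, 2
Accessibility: 0R0, 0R1, 1R0, 1R1, 1R2, 2R1, 2R2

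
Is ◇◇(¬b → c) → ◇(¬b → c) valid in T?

Tableau for the negation ¬(◇◇(¬b → c) → ◇(¬b → c)):
1. ¬(◇◇(¬b → c) → ◇(¬b → c)), 0
2. ◇◇(¬b → c), 0   [¬→-rule on 1]
3. ¬◇(¬b → c), 0   [¬→-rule on 1]
4. ¬(¬b → c), 0   [¬◇-rule on 3 via 0R0]
5. ¬b, 0   [¬→-rule on 4]
6. ¬c, 0   [¬→-rule on 4]
7. ◇(¬b → c), 1   [◇-rule on 2: fresh world 1, 0R1]
8. ¬(¬b → c), 1   [¬◇-rule on 3 via 0R1]
9. ¬b, 1   [¬→-rule on 8]
10. ¬c, 1   [¬→-rule on 8]
11. ¬b → c, 2   [◇-rule on 7: fresh world 2, 1R2]
12. c, 2   [→-rule on 11 (branches; this branch)]
Accessibility: 0R0, 0R1, 1R1, 1R2, 2R2
The negation has an open branch (countermodel exists).

Not valid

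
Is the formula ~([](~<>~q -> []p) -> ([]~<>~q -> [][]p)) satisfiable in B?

Unsatisfiable (every branch closes)

1. ~([](~<>~q -> []p) -> ([]~<>~q -> [][]p)), 0
2. [](~<>~q -> []p), 0
3. ~([]~<>~q -> [][]p), 0
4. []~<>~q, 0
5. ~[][]p, 0
6. ~<>~q -> []p, 0
7. ~<>~q, 0
8. q, 0
9. []p, 0
10. p, 0
11. ~[]p, 1
12. ~<>~q -> []p, 1
13. ~<>~q, 1
14. q, 1
15. p, 1
16. <>~q, 1
17. ~p, 2
18. q, 2
19. ~q, 3
20. q, 3
Accessibility: 0R0, 0R1, 1R0, 1R1, 1R2, 1R3, 2R1, 2R2, 3R1, 3R3
Branch closes: q and ~q both at 3.
All branches of the tableau close; one closing branch shown above.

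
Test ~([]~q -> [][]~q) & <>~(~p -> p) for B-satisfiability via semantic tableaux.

Satisfiable

1. ~([]~q -> [][]~q) & <>~(~p -> p), w0
2. ~([]~q -> [][]~q), w0
3. <>~(~p -> p), w0
4. []~q, w0
5. ~[][]~q, w0
6. ~q, w0
7. ~(~p -> p), w1
8. ~p, w1
9. ~q, w1
10. ~[]~q, w2
11. ~q, w2
12. q, w3
Accessibility: w0Rw0, w0Rw1, w0Rw2, w1Rw0, w1Rw1, w2Rw0, w2Rw2, w2Rw3, w3Rw2, w3Rw3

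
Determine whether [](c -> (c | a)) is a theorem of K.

Tableau for the negation ~[](c -> (c | a)):
1. ~[](c -> (c | a)), w0
2. ~(c -> (c | a)), w1   [~[]-rule on 1: fresh world w1, w0Rw1]
3. c, w1   [~->-rule on 2]
4. ~(c | a), w1   [~->-rule on 2]
5. ~c, w1   [~|-rule on 4]
6. ~a, w1   [~|-rule on 4]
Accessibility: w0Rw1
Branch closes: c and ~c both at w1.
All branches of the negation close; one closing branch shown above.

Yes, valid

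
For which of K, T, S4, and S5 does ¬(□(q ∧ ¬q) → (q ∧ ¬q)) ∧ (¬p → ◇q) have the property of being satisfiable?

K

K-tableau for the formula:
1. ¬(□(q ∧ ¬q) → (q ∧ ¬q)) ∧ (¬p → ◇q), u
2. ¬(□(q ∧ ¬q) → (q ∧ ¬q)), u   [∧-rule on 1]
3. ¬p → ◇q, u   [∧-rule on 1]
4. □(q ∧ ¬q), u   [¬→-rule on 2]
5. ¬(q ∧ ¬q), u   [¬→-rule on 2]
6. p, u   [→-rule on 3 (branches; this branch)]
7. q, u   [¬∧-rule on 5 (branches; this branch)]
Complete open branch: satisfiable in K.
T-tableau for the formula:
1. ¬(□(q ∧ ¬q) → (q ∧ ¬q)) ∧ (¬p → ◇q), u
2. ¬(□(q ∧ ¬q) → (q ∧ ¬q)), u   [∧-rule on 1]
3. ¬p → ◇q, u   [∧-rule on 1]
4. □(q ∧ ¬q), u   [¬→-rule on 2]
5. ¬(q ∧ ¬q), u   [¬→-rule on 2]
6. q ∧ ¬q, u   [□-rule on 4 via uRu]
7. q, u   [∧-rule on 6]
8. ¬q, u   [∧-rule on 6]
Accessibility: uRu
Branch closes: q and ¬q both at u.
Every branch closes (one shown): unsatisfiable in T, hence also in S4, S5 (every S4/S5-frame is a T-frame).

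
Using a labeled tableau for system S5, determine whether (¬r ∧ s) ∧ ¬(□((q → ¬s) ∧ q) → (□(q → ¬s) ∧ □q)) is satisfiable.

Unsatisfiable

1. (¬r ∧ s) ∧ ¬(□((q → ¬s) ∧ q) → (□(q → ¬s) ∧ □q)), w0
2. ¬r ∧ s, w0
3. ¬(□((q → ¬s) ∧ q) → (□(q → ¬s) ∧ □q)), w0
4. ¬r, w0
5. s, w0
6. □((q → ¬s) ∧ q), w0
7. ¬(□(q → ¬s) ∧ □q), w0
8. (q → ¬s) ∧ q, w0
9. q → ¬s, w0
10. q, w0
11. ¬□q, w0
12. ¬s, w0
Accessibility: w0Rw0
Branch closes: s and ¬s both at w0.
(One branch shown.) All branches close.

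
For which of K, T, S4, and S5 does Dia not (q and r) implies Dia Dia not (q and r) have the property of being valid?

T, S4, S5

T-tableau for the negation not (Dia not (q and r) implies Dia Dia not (q and r)):
1. not (Dia not (q and r) implies Dia Dia not (q and r)), w0
2. Dia not (q and r), w0   [neg-implies-rule on 1]
3. not Dia Dia not (q and r), w0   [neg-implies-rule on 1]
4. not Dia not (q and r), w0   [neg-Dia-rule on 3 via w0Rw0]
5. q and r, w0   [neg-Dia-rule on 4 via w0Rw0]
6. q, w0   [and-rule on 5]
7. r, w0   [and-rule on 5]
8. not (q and r), w1   [Dia-rule on 2: fresh world w1, w0Rw1]
9. not Dia not (q and r), w1   [neg-Dia-rule on 3 via w0Rw1]
10. q and r, w1   [neg-Dia-rule on 4 via w0Rw1]
11. q, w1   [and-rule on 10]
12. r, w1   [and-rule on 10]
13. not r, w1   [neg-and-rule on 8 (branches; this branch)]
Accessibility: w0Rw0, w0Rw1, w1Rw1
Branch closes: r and not r both at w1.
Every branch closes (one shown): valid in T, hence also in S4, S5 (every theorem of T is a theorem of S4 and S5).
K-tableau for the negation not (Dia not (q and r) implies Dia Dia not (q and r)):
1. not (Dia not (q and r) implies Dia Dia not (q and r)), w0
2. Dia not (q and r), w0   [neg-implies-rule on 1]
3. not Dia Dia not (q and r), w0   [neg-implies-rule on 1]
4. not (q and r), w1   [Dia-rule on 2: fresh world w1, w0Rw1]
5. not Dia not (q and r), w1   [neg-Dia-rule on 3 via w0Rw1]
6. not r, w1   [neg-and-rule on 4 (branches; this branch)]
Accessibility: w0Rw1
Complete open branch: countermodel on a K-frame, so not valid in K.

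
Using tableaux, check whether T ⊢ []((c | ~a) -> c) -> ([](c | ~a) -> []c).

Valid in T

Tableau for the negation ~([]((c | ~a) -> c) -> ([](c | ~a) -> []c)):
1. ~([]((c | ~a) -> c) -> ([](c | ~a) -> []c)), w0
2. []((c | ~a) -> c), w0   [~->-rule on 1]
3. ~([](c | ~a) -> []c), w0   [~->-rule on 1]
4. [](c | ~a), w0   [~->-rule on 3]
5. ~[]c, w0   [~->-rule on 3]
6. (c | ~a) -> c, w0   [[]-rule on 2 via w0Rw0]
7. c | ~a, w0   [[]-rule on 4 via w0Rw0]
8. c, w0   [->-rule on 6 (branches; this branch)]
9. ~a, w0   [|-rule on 7 (branches; this branch)]
10. ~c, w1   [~[]-rule on 5: fresh world w1, w0Rw1]
11. (c | ~a) -> c, w1   [[]-rule on 2 via w0Rw1]
12. c | ~a, w1   [[]-rule on 4 via w0Rw1]
13. ~(c | ~a), w1   [->-rule on 11 (branches; this branch)]
14. a, w1   [~|-rule on 13]
15. ~a, w1   [|-rule on 12 (branches; this branch)]
Accessibility: w0Rw0, w0Rw1, w1Rw1
Branch closes: a and ~a both at w1.
Every branch of the negation's tableau closes; the branch above is one of them.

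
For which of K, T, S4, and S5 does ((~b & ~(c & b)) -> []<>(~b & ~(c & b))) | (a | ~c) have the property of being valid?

S5

S5-tableau for the negation ~(((~b & ~(c & b)) -> []<>(~b & ~(c & b))) | (a | ~c)):
1. ~(((~b & ~(c & b)) -> []<>(~b & ~(c & b))) | (a | ~c)), 0
2. ~((~b & ~(c & b)) -> []<>(~b & ~(c & b))), 0   [~|-rule on 1]
3. ~(a | ~c), 0   [~|-rule on 1]
4. ~b & ~(c & b), 0   [~->-rule on 2]
5. ~[]<>(~b & ~(c & b)), 0   [~->-rule on 2]
6. ~a, 0   [~|-rule on 3]
7. c, 0   [~|-rule on 3]
8. ~b, 0   [&-rule on 4]
9. ~(c & b), 0   [&-rule on 4]
10. ~<>(~b & ~(c & b)), 1   [~[]-rule on 5: fresh world 1, 0R1]
11. ~(~b & ~(c & b)), 0   [~<>-rule on 10 via 1R0]
12. ~(~b & ~(c & b)), 1   [~<>-rule on 10 via 1R1]
13. c & b, 0   [~&-rule on 11 (branches; this branch)]
14. b, 0   [&-rule on 13]
Accessibility: 0R0, 0R1, 1R0, 1R1
Branch closes: b and ~b both at 0.
Every branch closes (one shown): valid in S5.
S4-tableau for the negation ~(((~b & ~(c & b)) -> []<>(~b & ~(c & b))) | (a | ~c)):
1. ~(((~b & ~(c & b)) -> []<>(~b & ~(c & b))) | (a | ~c)), 0
2. ~((~b & ~(c & b)) -> []<>(~b & ~(c & b))), 0   [~|-rule on 1]
3. ~(a | ~c), 0   [~|-rule on 1]
4. ~b & ~(c & b), 0   [~->-rule on 2]
5. ~[]<>(~b & ~(c & b)), 0   [~->-rule on 2]
6. ~a, 0   [~|-rule on 3]
7. c, 0   [~|-rule on 3]
8. ~b, 0   [&-rule on 4]
9. ~(c & b), 0   [&-rule on 4]
10. ~<>(~b & ~(c & b)), 1   [~[]-rule on 5: fresh world 1, 0R1]
11. ~(~b & ~(c & b)), 1   [~<>-rule on 10 via 1R1]
12. c & b, 1   [~&-rule on 11 (branches; this branch)]
13. c, 1   [&-rule on 12]
14. b, 1   [&-rule on 12]
Accessibility: 0R0, 0R1, 1R1
Complete open branch: countermodel on an S4-frame, so not valid in S4, nor in K, T (the same frame is also a K-frame and a T-frame).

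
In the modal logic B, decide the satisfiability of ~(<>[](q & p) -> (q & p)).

No, unsatisfiable

1. ~(<>[](q & p) -> (q & p)), w0
2. <>[](q & p), w0
3. ~(q & p), w0
4. ~p, w0
5. [](q & p), w1
6. q & p, w0
7. q, w0
8. p, w0
Accessibility: w0Rw0, w0Rw1, w1Rw0, w1Rw1
Branch closes: p and ~p both at w0.
Every branch closes; the branch above is one of them.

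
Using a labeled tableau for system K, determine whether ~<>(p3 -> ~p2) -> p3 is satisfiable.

1. ~<>(p3 -> ~p2) -> p3, u
2. p3, u   [->-rule on 1 (branches; this branch)]

Yes, satisfiable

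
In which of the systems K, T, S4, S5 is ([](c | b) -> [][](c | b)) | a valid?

S4, S5

T-tableau for the negation ~(([](c | b) -> [][](c | b)) | a):
1. ~(([](c | b) -> [][](c | b)) | a), 0
2. ~([](c | b) -> [][](c | b)), 0
3. ~a, 0
4. [](c | b), 0
5. ~[][](c | b), 0
6. c | b, 0
7. b, 0
8. ~[](c | b), 1
9. c | b, 1
10. b, 1
11. ~(c | b), 2
12. ~c, 2
13. ~b, 2
Accessibility: 0R0, 0R1, 1R1, 1R2, 2R2
Complete open branch: countermodel on a T-frame, so not valid in T, nor in K (the same frame is also a K-frame).
S4-tableau for the negation ~(([](c | b) -> [][](c | b)) | a):
1. ~(([](c | b) -> [][](c | b)) | a), 0
2. ~([](c | b) -> [][](c | b)), 0
3. ~a, 0
4. [](c | b), 0
5. ~[][](c | b), 0
6. c | b, 0
7. b, 0
8. ~[](c | b), 1
9. c | b, 1
10. b, 1
11. ~(c | b), 2
12. ~c, 2
13. ~b, 2
14. c | b, 2
15. b, 2
Accessibility: 0R0, 0R1, 0R2, 1R1, 1R2, 2R2
Branch closes: b and ~b both at 2.
Every branch closes (one shown): valid in S4, hence also in S5 (every theorem of S4 is a theorem of S5).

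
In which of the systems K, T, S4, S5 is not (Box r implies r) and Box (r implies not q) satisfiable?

T-tableau for the formula:
1. not (Box r implies r) and Box (r implies not q), w0
2. not (Box r implies r), w0   [and-rule on 1]
3. Box (r implies not q), w0   [and-rule on 1]
4. Box r, w0   [neg-implies-rule on 2]
5. not r, w0   [neg-implies-rule on 2]
6. r implies not q, w0   [Box-rule on 3 via w0Rw0]
7. r, w0   [Box-rule on 4 via w0Rw0]
Accessibility: w0Rw0
Branch closes: r and not r both at w0.
Every branch closes (one shown): unsatisfiable in T, hence also in S4, S5 (every S4/S5-frame is a T-frame).
K-tableau for the formula:
1. not (Box r implies r) and Box (r implies not q), w0
2. not (Box r implies r), w0   [and-rule on 1]
3. Box (r implies not q), w0   [and-rule on 1]
4. Box r, w0   [neg-implies-rule on 2]
5. not r, w0   [neg-implies-rule on 2]
Complete open branch: satisfiable in K.

K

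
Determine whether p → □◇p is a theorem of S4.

Invalid (countermodel exists)

Tableau for the negation ¬(p → □◇p):
1. ¬(p → □◇p), w0
2. p, w0   [¬→-rule on 1]
3. ¬□◇p, w0   [¬→-rule on 1]
4. ¬◇p, w1   [¬□-rule on 3: fresh world w1, w0Rw1]
5. ¬p, w1   [¬◇-rule on 4 via w1Rw1]
Accessibility: w0Rw0, w0Rw1, w1Rw1
The negation has an open branch (countermodel exists).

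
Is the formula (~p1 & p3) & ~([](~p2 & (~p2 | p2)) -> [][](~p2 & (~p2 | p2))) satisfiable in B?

1. (~p1 & p3) & ~([](~p2 & (~p2 | p2)) -> [][](~p2 & (~p2 | p2))), w0
2. ~p1 & p3, w0   [&-rule on 1]
3. ~([](~p2 & (~p2 | p2)) -> [][](~p2 & (~p2 | p2))), w0   [&-rule on 1]
4. ~p1, w0   [&-rule on 2]
5. p3, w0   [&-rule on 2]
6. [](~p2 & (~p2 | p2)), w0   [~->-rule on 3]
7. ~[][](~p2 & (~p2 | p2)), w0   [~->-rule on 3]
8. ~p2 & (~p2 | p2), w0   [[]-rule on 6 via w0Rw0]
9. ~p2, w0   [&-rule on 8]
10. ~p2 | p2, w0   [&-rule on 8]
11. ~[](~p2 & (~p2 | p2)), w1   [~[]-rule on 7: fresh world w1, w0Rw1]
12. ~p2 & (~p2 | p2), w1   [[]-rule on 6 via w0Rw1]
13. ~p2, w1   [&-rule on 12]
14. ~p2 | p2, w1   [&-rule on 12]
15. ~(~p2 & (~p2 | p2)), w2   [~[]-rule on 11: fresh world w2, w1Rw2]
16. p2, w2   [~&-rule on 15 (branches; this branch)]
Accessibility: w0Rw0, w0Rw1, w1Rw0, w1Rw1, w1Rw2, w2Rw1, w2Rw2

Satisfiable (open branch found)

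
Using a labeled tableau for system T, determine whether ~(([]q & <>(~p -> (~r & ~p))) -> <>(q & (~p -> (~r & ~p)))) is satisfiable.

Unsatisfiable

1. ~(([]q & <>(~p -> (~r & ~p))) -> <>(q & (~p -> (~r & ~p)))), w0
2. []q & <>(~p -> (~r & ~p)), w0
3. ~<>(q & (~p -> (~r & ~p))), w0
4. []q, w0
5. <>(~p -> (~r & ~p)), w0
6. ~(q & (~p -> (~r & ~p))), w0
7. q, w0
8. ~(~p -> (~r & ~p)), w0
9. ~p, w0
10. ~(~r & ~p), w0
11. r, w0
12. ~p -> (~r & ~p), w1
13. ~(q & (~p -> (~r & ~p))), w1
14. q, w1
15. ~r & ~p, w1
16. ~r, w1
17. ~p, w1
18. ~(~p -> (~r & ~p)), w1
19. ~(~r & ~p), w1
20. p, w1
Accessibility: w0Rw0, w0Rw1, w1Rw1
Branch closes: p and ~p both at w1.
(One branch shown.) All branches close.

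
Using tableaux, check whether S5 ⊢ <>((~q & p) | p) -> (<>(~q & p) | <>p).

Yes, valid

Tableau for the negation ~(<>((~q & p) | p) -> (<>(~q & p) | <>p)):
1. ~(<>((~q & p) | p) -> (<>(~q & p) | <>p)), w0
2. <>((~q & p) | p), w0
3. ~(<>(~q & p) | <>p), w0
4. ~<>(~q & p), w0
5. ~<>p, w0
6. ~(~q & p), w0
7. ~p, w0
8. (~q & p) | p, w1
9. ~(~q & p), w1
10. ~p, w1
11. ~q & p, w1
12. ~q, w1
13. p, w1
Accessibility: w0Rw0, w0Rw1, w1Rw0, w1Rw1
Branch closes: p and ~p both at w1.
Every branch of the negation's tableau closes; the branch above is one of them.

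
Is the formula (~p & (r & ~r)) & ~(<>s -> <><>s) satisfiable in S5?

Unsatisfiable (every branch closes)

1. (~p & (r & ~r)) & ~(<>s -> <><>s), u
2. ~p & (r & ~r), u   [&-rule on 1]
3. ~(<>s -> <><>s), u   [&-rule on 1]
4. ~p, u   [&-rule on 2]
5. r & ~r, u   [&-rule on 2]
6. <>s, u   [~->-rule on 3]
7. ~<><>s, u   [~->-rule on 3]
8. r, u   [&-rule on 5]
9. ~r, u   [&-rule on 5]
Accessibility: uRu
Branch closes: r and ~r both at u.
(One branch shown.) All branches close.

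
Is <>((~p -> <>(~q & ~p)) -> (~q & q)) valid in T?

Not valid

Tableau for the negation ~<>((~p -> <>(~q & ~p)) -> (~q & q)):
1. ~<>((~p -> <>(~q & ~p)) -> (~q & q)), u
2. ~((~p -> <>(~q & ~p)) -> (~q & q)), u
3. ~p -> <>(~q & ~p), u
4. ~(~q & q), u
5. <>(~q & ~p), u
6. ~q, u
7. ~q & ~p, v
8. ~q, v
9. ~p, v
10. ~((~p -> <>(~q & ~p)) -> (~q & q)), v
11. ~p -> <>(~q & ~p), v
12. ~(~q & q), v
13. <>(~q & ~p), v
14. ~q & ~p, w
15. ~q, w
16. ~p, w
Accessibility: uRu, uRv, vRv, vRw, wRw
The negation has an open branch (countermodel exists).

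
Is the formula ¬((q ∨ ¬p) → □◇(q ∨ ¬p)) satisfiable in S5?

Unsatisfiable (every branch closes)

1. ¬((q ∨ ¬p) → □◇(q ∨ ¬p)), w0
2. q ∨ ¬p, w0   [¬→-rule on 1]
3. ¬□◇(q ∨ ¬p), w0   [¬→-rule on 1]
4. ¬p, w0   [∨-rule on 2 (branches; this branch)]
5. ¬◇(q ∨ ¬p), w1   [¬□-rule on 3: fresh world w1, w0Rw1]
6. ¬(q ∨ ¬p), w0   [¬◇-rule on 5 via w1Rw0]
7. ¬q, w0   [¬∨-rule on 6]
8. p, w0   [¬∨-rule on 6]
Accessibility: w0Rw0, w0Rw1, w1Rw0, w1Rw1
Branch closes: p and ¬p both at w0.
All branches of the tableau close; one closing branch shown above.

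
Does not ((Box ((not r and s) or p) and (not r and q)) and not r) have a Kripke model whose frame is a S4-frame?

Satisfiable

1. not ((Box ((not r and s) or p) and (not r and q)) and not r), 0
2. r, 0   [neg-and-rule on 1 (branches; this branch)]
Accessibility: 0R0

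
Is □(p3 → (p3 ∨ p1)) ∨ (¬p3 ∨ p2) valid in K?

Tableau for the negation ¬(□(p3 → (p3 ∨ p1)) ∨ (¬p3 ∨ p2)):
1. ¬(□(p3 → (p3 ∨ p1)) ∨ (¬p3 ∨ p2)), u
2. ¬□(p3 → (p3 ∨ p1)), u
3. ¬(¬p3 ∨ p2), u
4. p3, u
5. ¬p2, u
6. ¬(p3 → (p3 ∨ p1)), v
7. p3, v
8. ¬(p3 ∨ p1), v
9. ¬p3, v
10. ¬p1, v
Accessibility: uRv
Branch closes: p3 and ¬p3 both at v.
All branches of the negation close; one closing branch shown above.

Yes, valid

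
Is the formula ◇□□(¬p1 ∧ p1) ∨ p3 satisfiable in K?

1. ◇□□(¬p1 ∧ p1) ∨ p3, u
2. p3, u

Satisfiable (open branch found)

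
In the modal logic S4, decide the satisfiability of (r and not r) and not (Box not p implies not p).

Unsatisfiable (every branch closes)

1. (r and not r) and not (Box not p implies not p), 0
2. r and not r, 0   [and-rule on 1]
3. not (Box not p implies not p), 0   [and-rule on 1]
4. r, 0   [and-rule on 2]
5. not r, 0   [and-rule on 2]
Accessibility: 0R0
Branch closes: r and not r both at 0.
(One branch shown.) All branches close.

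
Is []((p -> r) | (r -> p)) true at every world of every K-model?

Valid

Tableau for the negation ~[]((p -> r) | (r -> p)):
1. ~[]((p -> r) | (r -> p)), 0
2. ~((p -> r) | (r -> p)), 1
3. ~(p -> r), 1
4. ~(r -> p), 1
5. p, 1
6. ~r, 1
7. r, 1
8. ~p, 1
Accessibility: 0R1
Branch closes: r and ~r both at 1.
Every branch of the negation's tableau closes; the branch above is one of them.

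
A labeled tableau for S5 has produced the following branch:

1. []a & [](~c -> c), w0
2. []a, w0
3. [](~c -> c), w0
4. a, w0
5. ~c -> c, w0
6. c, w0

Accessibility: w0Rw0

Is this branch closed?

No world carries both an atom and its negation.

No, open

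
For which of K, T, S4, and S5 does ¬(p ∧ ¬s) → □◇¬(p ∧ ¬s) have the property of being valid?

S5-tableau for the negation ¬(¬(p ∧ ¬s) → □◇¬(p ∧ ¬s)):
1. ¬(¬(p ∧ ¬s) → □◇¬(p ∧ ¬s)), w0
2. ¬(p ∧ ¬s), w0   [¬→-rule on 1]
3. ¬□◇¬(p ∧ ¬s), w0   [¬→-rule on 1]
4. s, w0   [¬∧-rule on 2 (branches; this branch)]
5. ¬◇¬(p ∧ ¬s), w1   [¬□-rule on 3: fresh world w1, w0Rw1]
6. p ∧ ¬s, w0   [¬◇-rule on 5 via w1Rw0]
7. p, w0   [∧-rule on 6]
8. ¬s, w0   [∧-rule on 6]
Accessibility: w0Rw0, w0Rw1, w1Rw0, w1Rw1
Branch closes: s and ¬s both at w0.
Every branch closes (one shown): valid in S5.
S4-tableau for the negation ¬(¬(p ∧ ¬s) → □◇¬(p ∧ ¬s)):
1. ¬(¬(p ∧ ¬s) → □◇¬(p ∧ ¬s)), w0
2. ¬(p ∧ ¬s), w0   [¬→-rule on 1]
3. ¬□◇¬(p ∧ ¬s), w0   [¬→-rule on 1]
4. s, w0   [¬∧-rule on 2 (branches; this branch)]
5. ¬◇¬(p ∧ ¬s), w1   [¬□-rule on 3: fresh world w1, w0Rw1]
6. p ∧ ¬s, w1   [¬◇-rule on 5 via w1Rw1]
7. p, w1   [∧-rule on 6]
8. ¬s, w1   [∧-rule on 6]
Accessibility: w0Rw0, w0Rw1, w1Rw1
Complete open branch: countermodel on an S4-frame, so not valid in S4, nor in K, T (the same frame is also a K-frame and a T-frame).

S5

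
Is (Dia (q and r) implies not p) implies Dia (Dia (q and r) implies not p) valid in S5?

Tableau for the negation not ((Dia (q and r) implies not p) implies Dia (Dia (q and r) implies not p)):
1. not ((Dia (q and r) implies not p) implies Dia (Dia (q and r) implies not p)), w0
2. Dia (q and r) implies not p, w0
3. not Dia (Dia (q and r) implies not p), w0
4. not (Dia (q and r) implies not p), w0
5. Dia (q and r), w0
6. p, w0
7. not Dia (q and r), w0
8. not (q and r), w0
9. not r, w0
10. q and r, w1
11. q, w1
12. r, w1
13. not (Dia (q and r) implies not p), w1
14. Dia (q and r), w1
15. p, w1
16. not (q and r), w1
17. not r, w1
Accessibility: w0Rw0, w0Rw1, w1Rw0, w1Rw1
Branch closes: r and not r both at w1.
All branches of the negation close; one closing branch shown above.

Valid in S5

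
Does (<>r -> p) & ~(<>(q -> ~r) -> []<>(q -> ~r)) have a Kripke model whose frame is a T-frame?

Satisfiable (open branch found)

1. (<>r -> p) & ~(<>(q -> ~r) -> []<>(q -> ~r)), u
2. <>r -> p, u   [&-rule on 1]
3. ~(<>(q -> ~r) -> []<>(q -> ~r)), u   [&-rule on 1]
4. <>(q -> ~r), u   [~->-rule on 3]
5. ~[]<>(q -> ~r), u   [~->-rule on 3]
6. p, u   [->-rule on 2 (branches; this branch)]
7. q -> ~r, v   [<>-rule on 4: fresh world v, uRv]
8. ~r, v   [->-rule on 7 (branches; this branch)]
9. ~<>(q -> ~r), w   [~[]-rule on 5: fresh world w, uRw]
10. ~(q -> ~r), w   [~<>-rule on 9 via wRw]
11. q, w   [~->-rule on 10]
12. r, w   [~->-rule on 10]
Accessibility: uRu, uRv, uRw, vRv, wRw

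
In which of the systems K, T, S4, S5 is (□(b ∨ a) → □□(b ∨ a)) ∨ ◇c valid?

S4, S5

T-tableau for the negation ¬((□(b ∨ a) → □□(b ∨ a)) ∨ ◇c):
1. ¬((□(b ∨ a) → □□(b ∨ a)) ∨ ◇c), w0
2. ¬(□(b ∨ a) → □□(b ∨ a)), w0
3. ¬◇c, w0
4. □(b ∨ a), w0
5. ¬□□(b ∨ a), w0
6. ¬c, w0
7. b ∨ a, w0
8. a, w0
9. ¬□(b ∨ a), w1
10. ¬c, w1
11. b ∨ a, w1
12. a, w1
13. ¬(b ∨ a), w2
14. ¬b, w2
15. ¬a, w2
Accessibility: w0Rw0, w0Rw1, w1Rw1, w1Rw2, w2Rw2
Complete open branch: countermodel on a T-frame, so not valid in T, nor in K (the same frame is also a K-frame).
S4-tableau for the negation ¬((□(b ∨ a) → □□(b ∨ a)) ∨ ◇c):
1. ¬((□(b ∨ a) → □□(b ∨ a)) ∨ ◇c), w0
2. ¬(□(b ∨ a) → □□(b ∨ a)), w0
3. ¬◇c, w0
4. □(b ∨ a), w0
5. ¬□□(b ∨ a), w0
6. ¬c, w0
7. b ∨ a, w0
8. a, w0
9. ¬□(b ∨ a), w1
10. ¬c, w1
11. b ∨ a, w1
12. a, w1
13. ¬(b ∨ a), w2
14. ¬b, w2
15. ¬a, w2
16. ¬c, w2
17. b ∨ a, w2
18. a, w2
Accessibility: w0Rw0, w0Rw1, w0Rw2, w1Rw1, w1Rw2, w2Rw2
Branch closes: a and ¬a both at w2.
Every branch closes (one shown): valid in S4, hence also in S5 (every theorem of S4 is a theorem of S5).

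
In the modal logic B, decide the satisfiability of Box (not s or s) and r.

Satisfiable

1. Box (not s or s) and r, u
2. Box (not s or s), u
3. r, u
4. not s or s, u
5. s, u
Accessibility: uRu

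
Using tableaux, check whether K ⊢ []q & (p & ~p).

Tableau for the negation ~([]q & (p & ~p)):
1. ~([]q & (p & ~p)), w0
2. ~(p & ~p), w0
3. p, w0
The negation has an open branch (countermodel exists).

Not valid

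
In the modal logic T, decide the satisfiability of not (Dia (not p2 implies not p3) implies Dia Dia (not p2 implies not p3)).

No, unsatisfiable

1. not (Dia (not p2 implies not p3) implies Dia Dia (not p2 implies not p3)), 0
2. Dia (not p2 implies not p3), 0
3. not Dia Dia (not p2 implies not p3), 0
4. not Dia (not p2 implies not p3), 0
5. not (not p2 implies not p3), 0
6. not p2, 0
7. p3, 0
8. not p2 implies not p3, 1
9. not Dia (not p2 implies not p3), 1
10. not (not p2 implies not p3), 1
11. not p2, 1
12. p3, 1
13. not p3, 1
Accessibility: 0R0, 0R1, 1R1
Branch closes: p3 and not p3 both at 1.
Every branch closes; the branch above is one of them.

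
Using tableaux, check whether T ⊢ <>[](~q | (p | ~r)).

Tableau for the negation ~<>[](~q | (p | ~r)):
1. ~<>[](~q | (p | ~r)), w0
2. ~[](~q | (p | ~r)), w0
3. ~(~q | (p | ~r)), w1
4. q, w1
5. ~(p | ~r), w1
6. ~p, w1
7. r, w1
8. ~[](~q | (p | ~r)), w1
9. ~(~q | (p | ~r)), w2
10. q, w2
11. ~(p | ~r), w2
12. ~p, w2
13. r, w2
Accessibility: w0Rw0, w0Rw1, w1Rw1, w1Rw2, w2Rw2
The negation has an open branch (countermodel exists).

Invalid (countermodel exists)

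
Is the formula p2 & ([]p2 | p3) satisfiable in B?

1. p2 & ([]p2 | p3), u
2. p2, u   [&-rule on 1]
3. []p2 | p3, u   [&-rule on 1]
4. p3, u   [|-rule on 3 (branches; this branch)]
Accessibility: uRu

Satisfiable (open branch found)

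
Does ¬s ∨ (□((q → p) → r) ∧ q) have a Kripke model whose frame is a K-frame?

Yes, satisfiable

1. ¬s ∨ (□((q → p) → r) ∧ q), w0
2. □((q → p) → r) ∧ q, w0   [∨-rule on 1 (branches; this branch)]
3. □((q → p) → r), w0   [∧-rule on 2]
4. q, w0   [∧-rule on 2]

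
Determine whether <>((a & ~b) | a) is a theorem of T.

Tableau for the negation ~<>((a & ~b) | a):
1. ~<>((a & ~b) | a), w0
2. ~((a & ~b) | a), w0
3. ~(a & ~b), w0
4. ~a, w0
5. b, w0
Accessibility: w0Rw0
The negation has an open branch (countermodel exists).

Invalid (countermodel exists)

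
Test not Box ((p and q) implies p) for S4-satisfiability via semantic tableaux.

1. not Box ((p and q) implies p), 0
2. not ((p and q) implies p), 1
3. p and q, 1
4. not p, 1
5. p, 1
6. q, 1
Accessibility: 0R0, 0R1, 1R1
Branch closes: p and not p both at 1.
All branches of the tableau close; one closing branch shown above.

Unsatisfiable (every branch closes)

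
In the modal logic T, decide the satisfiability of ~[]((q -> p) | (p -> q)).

1. ~[]((q -> p) | (p -> q)), u
2. ~((q -> p) | (p -> q)), v   [~[]-rule on 1: fresh world v, uRv]
3. ~(q -> p), v   [~|-rule on 2]
4. ~(p -> q), v   [~|-rule on 2]
5. q, v   [~->-rule on 3]
6. ~p, v   [~->-rule on 3]
7. p, v   [~->-rule on 4]
8. ~q, v   [~->-rule on 4]
Accessibility: uRu, uRv, vRv
Branch closes: p and ~p both at v.
Every branch closes; the branch above is one of them.

No, unsatisfiable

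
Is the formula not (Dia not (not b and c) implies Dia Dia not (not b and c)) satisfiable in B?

1. not (Dia not (not b and c) implies Dia Dia not (not b and c)), w0
2. Dia not (not b and c), w0   [neg-implies-rule on 1]
3. not Dia Dia not (not b and c), w0   [neg-implies-rule on 1]
4. not Dia not (not b and c), w0   [neg-Dia-rule on 3 via w0Rw0]
5. not b and c, w0   [neg-Dia-rule on 4 via w0Rw0]
6. not b, w0   [and-rule on 5]
7. c, w0   [and-rule on 5]
8. not (not b and c), w1   [Dia-rule on 2: fresh world w1, w0Rw1]
9. not Dia not (not b and c), w1   [neg-Dia-rule on 3 via w0Rw1]
10. not b and c, w1   [neg-Dia-rule on 4 via w0Rw1]
11. not b, w1   [and-rule on 10]
12. c, w1   [and-rule on 10]
13. not c, w1   [neg-and-rule on 8 (branches; this branch)]
Accessibility: w0Rw0, w0Rw1, w1Rw0, w1Rw1
Branch closes: c and not c both at w1.
(One branch shown.) All branches close.

Unsatisfiable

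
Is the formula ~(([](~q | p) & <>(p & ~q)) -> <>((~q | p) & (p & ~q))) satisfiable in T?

1. ~(([](~q | p) & <>(p & ~q)) -> <>((~q | p) & (p & ~q))), u
2. [](~q | p) & <>(p & ~q), u   [~->-rule on 1]
3. ~<>((~q | p) & (p & ~q)), u   [~->-rule on 1]
4. [](~q | p), u   [&-rule on 2]
5. <>(p & ~q), u   [&-rule on 2]
6. ~((~q | p) & (p & ~q)), u   [~<>-rule on 3 via uRu]
7. ~q | p, u   [[]-rule on 4 via uRu]
8. ~(p & ~q), u   [~&-rule on 6 (branches; this branch)]
9. p, u   [|-rule on 7 (branches; this branch)]
10. q, u   [~&-rule on 8 (branches; this branch)]
11. p & ~q, v   [<>-rule on 5: fresh world v, uRv]
12. p, v   [&-rule on 11]
13. ~q, v   [&-rule on 11]
14. ~((~q | p) & (p & ~q)), v   [~<>-rule on 3 via uRv]
15. ~q | p, v   [[]-rule on 4 via uRv]
16. ~(p & ~q), v   [~&-rule on 14 (branches; this branch)]
17. q, v   [~&-rule on 16 (branches; this branch)]
Accessibility: uRu, uRv, vRv
Branch closes: q and ~q both at v.
Every branch closes; the branch above is one of them.

No, unsatisfiable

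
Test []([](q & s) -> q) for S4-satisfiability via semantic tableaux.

Yes, satisfiable

1. []([](q & s) -> q), w0
2. [](q & s) -> q, w0
3. q, w0
Accessibility: w0Rw0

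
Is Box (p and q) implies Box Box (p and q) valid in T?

Tableau for the negation not (Box (p and q) implies Box Box (p and q)):
1. not (Box (p and q) implies Box Box (p and q)), 0
2. Box (p and q), 0   [neg-implies-rule on 1]
3. not Box Box (p and q), 0   [neg-implies-rule on 1]
4. p and q, 0   [Box-rule on 2 via 0R0]
5. p, 0   [and-rule on 4]
6. q, 0   [and-rule on 4]
7. not Box (p and q), 1   [neg-Box-rule on 3: fresh world 1, 0R1]
8. p and q, 1   [Box-rule on 2 via 0R1]
9. p, 1   [and-rule on 8]
10. q, 1   [and-rule on 8]
11. not (p and q), 2   [neg-Box-rule on 7: fresh world 2, 1R2]
12. not q, 2   [neg-and-rule on 11 (branches; this branch)]
Accessibility: 0R0, 0R1, 1R1, 1R2, 2R2
The negation has an open branch (countermodel exists).

No, not valid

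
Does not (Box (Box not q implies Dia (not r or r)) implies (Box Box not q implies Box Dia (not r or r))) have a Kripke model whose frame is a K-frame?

Unsatisfiable (every branch closes)

1. not (Box (Box not q implies Dia (not r or r)) implies (Box Box not q implies Box Dia (not r or r))), w0
2. Box (Box not q implies Dia (not r or r)), w0
3. not (Box Box not q implies Box Dia (not r or r)), w0
4. Box Box not q, w0
5. not Box Dia (not r or r), w0
6. not Dia (not r or r), w1
7. Box not q implies Dia (not r or r), w1
8. Box not q, w1
9. Dia (not r or r), w1
10. not r or r, w2
11. not (not r or r), w2
12. r, w2
13. not r, w2
Accessibility: w0Rw1, w1Rw2
Branch closes: r and not r both at w2.
(One branch shown.) All branches close.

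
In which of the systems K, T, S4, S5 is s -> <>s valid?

K-tableau for the negation ~(s -> <>s):
1. ~(s -> <>s), 0
2. s, 0   [~->-rule on 1]
3. ~<>s, 0   [~->-rule on 1]
Complete open branch: countermodel on a K-frame, so not valid in K.
T-tableau for the negation ~(s -> <>s):
1. ~(s -> <>s), 0
2. s, 0   [~->-rule on 1]
3. ~<>s, 0   [~->-rule on 1]
4. ~s, 0   [~<>-rule on 3 via 0R0]
Accessibility: 0R0
Branch closes: s and ~s both at 0.
Every branch closes (one shown): valid in T, hence also in S4, S5 (every theorem of T is a theorem of S4 and S5).

T, S4, S5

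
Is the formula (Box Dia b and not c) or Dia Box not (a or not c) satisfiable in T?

1. (Box Dia b and not c) or Dia Box not (a or not c), w0
2. Dia Box not (a or not c), w0
3. Box not (a or not c), w1
4. not (a or not c), w1
5. not a, w1
6. c, w1
Accessibility: w0Rw0, w0Rw1, w1Rw1

Satisfiable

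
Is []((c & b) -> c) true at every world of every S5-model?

Valid in S5

Tableau for the negation ~[]((c & b) -> c):
1. ~[]((c & b) -> c), w0
2. ~((c & b) -> c), w1   [~[]-rule on 1: fresh world w1, w0Rw1]
3. c & b, w1   [~->-rule on 2]
4. ~c, w1   [~->-rule on 2]
5. c, w1   [&-rule on 3]
6. b, w1   [&-rule on 3]
Accessibility: w0Rw0, w0Rw1, w1Rw0, w1Rw1
Branch closes: c and ~c both at w1.
Every branch of the negation's tableau closes; the branch above is one of them.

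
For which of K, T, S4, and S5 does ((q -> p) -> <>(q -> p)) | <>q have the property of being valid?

T, S4, S5

K-tableau for the negation ~(((q -> p) -> <>(q -> p)) | <>q):
1. ~(((q -> p) -> <>(q -> p)) | <>q), w0
2. ~((q -> p) -> <>(q -> p)), w0
3. ~<>q, w0
4. q -> p, w0
5. ~<>(q -> p), w0
6. p, w0
Complete open branch: countermodel on a K-frame, so not valid in K.
T-tableau for the negation ~(((q -> p) -> <>(q -> p)) | <>q):
1. ~(((q -> p) -> <>(q -> p)) | <>q), w0
2. ~((q -> p) -> <>(q -> p)), w0
3. ~<>q, w0
4. q -> p, w0
5. ~<>(q -> p), w0
6. ~q, w0
7. ~(q -> p), w0
8. q, w0
9. ~p, w0
Accessibility: w0Rw0
Branch closes: q and ~q both at w0.
Every branch closes (one shown): valid in T, hence also in S4, S5 (every theorem of T is a theorem of S4 and S5).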